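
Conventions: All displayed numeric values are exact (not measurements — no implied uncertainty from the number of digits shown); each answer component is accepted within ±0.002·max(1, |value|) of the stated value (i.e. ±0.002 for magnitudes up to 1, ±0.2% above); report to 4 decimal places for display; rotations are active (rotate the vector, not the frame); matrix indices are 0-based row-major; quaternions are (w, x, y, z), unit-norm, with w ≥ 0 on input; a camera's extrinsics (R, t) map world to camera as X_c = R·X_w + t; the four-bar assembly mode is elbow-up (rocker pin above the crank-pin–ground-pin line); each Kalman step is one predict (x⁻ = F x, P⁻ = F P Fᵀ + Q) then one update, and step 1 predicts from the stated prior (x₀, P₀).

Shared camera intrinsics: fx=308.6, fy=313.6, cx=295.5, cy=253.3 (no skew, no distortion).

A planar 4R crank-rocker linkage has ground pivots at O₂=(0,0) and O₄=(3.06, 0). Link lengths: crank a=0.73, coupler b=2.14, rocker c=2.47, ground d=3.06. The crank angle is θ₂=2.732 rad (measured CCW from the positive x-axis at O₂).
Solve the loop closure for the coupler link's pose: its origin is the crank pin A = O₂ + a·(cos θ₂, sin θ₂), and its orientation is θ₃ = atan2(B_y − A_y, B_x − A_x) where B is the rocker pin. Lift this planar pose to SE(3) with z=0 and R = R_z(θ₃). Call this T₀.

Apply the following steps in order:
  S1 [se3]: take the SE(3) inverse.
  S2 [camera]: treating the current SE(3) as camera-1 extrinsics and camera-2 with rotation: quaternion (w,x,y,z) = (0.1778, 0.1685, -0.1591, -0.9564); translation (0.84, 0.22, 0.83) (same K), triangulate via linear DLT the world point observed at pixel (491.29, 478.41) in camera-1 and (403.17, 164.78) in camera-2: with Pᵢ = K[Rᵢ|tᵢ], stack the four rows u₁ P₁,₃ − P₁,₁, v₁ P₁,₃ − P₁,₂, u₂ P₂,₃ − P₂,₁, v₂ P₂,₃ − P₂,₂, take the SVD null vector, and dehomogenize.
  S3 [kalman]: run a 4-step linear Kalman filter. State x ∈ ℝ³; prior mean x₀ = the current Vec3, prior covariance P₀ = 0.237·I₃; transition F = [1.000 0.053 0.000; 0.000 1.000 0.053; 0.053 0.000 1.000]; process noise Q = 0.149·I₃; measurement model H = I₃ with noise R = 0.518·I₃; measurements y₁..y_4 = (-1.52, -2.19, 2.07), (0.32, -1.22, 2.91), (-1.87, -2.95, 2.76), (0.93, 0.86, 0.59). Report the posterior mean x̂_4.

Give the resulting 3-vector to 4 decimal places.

result = (-0.2589, -0.3471, 1.6719)

source (fourbar_fk): coupler pose = R=[0.8254 -0.5645 0.0000; 0.5645 0.8254 0.0000; 0.0000 0.0000 1.0000], t=(-0.6696, 0.2907, 0.0000)
after S1 (invert_se3): R=[0.8254 0.5645 0.0000; -0.5645 0.8254 0.0000; 0.0000 0.0000 1.0000], t=(0.3886, -0.6180, 0.0000)
after S2 (triangulate): (-0.4590, 1.9814, 1.7784)
after S3 (kf_track): (-0.2589, -0.3471, 1.6719)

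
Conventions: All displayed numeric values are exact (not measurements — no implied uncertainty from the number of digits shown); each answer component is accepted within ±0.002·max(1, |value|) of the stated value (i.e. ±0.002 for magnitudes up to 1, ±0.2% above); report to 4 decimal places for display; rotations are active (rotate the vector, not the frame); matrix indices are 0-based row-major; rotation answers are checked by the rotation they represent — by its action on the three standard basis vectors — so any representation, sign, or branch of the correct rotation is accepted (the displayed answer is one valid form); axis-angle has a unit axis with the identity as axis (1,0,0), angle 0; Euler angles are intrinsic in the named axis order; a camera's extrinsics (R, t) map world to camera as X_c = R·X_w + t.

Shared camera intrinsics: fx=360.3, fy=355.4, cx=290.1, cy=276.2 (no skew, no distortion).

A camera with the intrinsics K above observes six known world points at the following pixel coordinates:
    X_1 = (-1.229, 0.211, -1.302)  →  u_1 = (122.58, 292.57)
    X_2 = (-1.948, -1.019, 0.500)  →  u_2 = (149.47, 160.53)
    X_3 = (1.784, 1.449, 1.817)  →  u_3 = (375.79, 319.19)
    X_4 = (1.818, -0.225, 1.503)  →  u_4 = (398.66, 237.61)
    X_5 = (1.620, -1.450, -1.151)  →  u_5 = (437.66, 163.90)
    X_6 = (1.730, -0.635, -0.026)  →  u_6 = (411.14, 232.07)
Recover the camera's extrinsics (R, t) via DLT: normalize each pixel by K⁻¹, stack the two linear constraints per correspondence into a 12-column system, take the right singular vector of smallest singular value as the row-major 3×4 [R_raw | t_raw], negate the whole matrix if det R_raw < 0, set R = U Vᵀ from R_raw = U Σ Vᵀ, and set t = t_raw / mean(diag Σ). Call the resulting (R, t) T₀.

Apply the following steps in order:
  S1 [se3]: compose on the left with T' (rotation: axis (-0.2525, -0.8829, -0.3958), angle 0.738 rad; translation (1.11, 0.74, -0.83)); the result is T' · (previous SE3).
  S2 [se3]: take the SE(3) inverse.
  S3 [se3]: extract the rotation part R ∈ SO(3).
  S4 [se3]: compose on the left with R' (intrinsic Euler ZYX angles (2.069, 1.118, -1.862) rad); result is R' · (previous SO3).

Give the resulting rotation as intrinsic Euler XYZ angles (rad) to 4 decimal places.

rotation (euler_xyz) = (2.4661, -0.6891, -1.3256)

source (pnp_recover): camera pose = R=[0.9771 -0.1113 0.1815; 0.1665 0.9308 -0.3254; -0.1327 0.3482 0.9280], t=(-0.3101, -0.2400, 4.7801)
after S1 (compose_se3): R=[0.8685 0.0199 -0.4954; -0.0812 0.9914 -0.1025; 0.4891 0.1293 0.8626], t=(-1.9176, 1.8251, 2.7281)
after S2 (invert_se3): R=[0.8685 -0.0812 0.4891; 0.0199 0.9914 0.1293; -0.4954 -0.1025 0.8626], t=(0.4793, -2.1239, -3.1161)
after S3 (rot_of_se3): [0.8685 -0.0812 0.4891; 0.0199 0.9914 0.1293; -0.4954 -0.1025 0.8626]
after S4 (compose_so3): [0.1874 0.7487 -0.6359; 0.6605 -0.5752 -0.4826; -0.7271 -0.3296 -0.6023]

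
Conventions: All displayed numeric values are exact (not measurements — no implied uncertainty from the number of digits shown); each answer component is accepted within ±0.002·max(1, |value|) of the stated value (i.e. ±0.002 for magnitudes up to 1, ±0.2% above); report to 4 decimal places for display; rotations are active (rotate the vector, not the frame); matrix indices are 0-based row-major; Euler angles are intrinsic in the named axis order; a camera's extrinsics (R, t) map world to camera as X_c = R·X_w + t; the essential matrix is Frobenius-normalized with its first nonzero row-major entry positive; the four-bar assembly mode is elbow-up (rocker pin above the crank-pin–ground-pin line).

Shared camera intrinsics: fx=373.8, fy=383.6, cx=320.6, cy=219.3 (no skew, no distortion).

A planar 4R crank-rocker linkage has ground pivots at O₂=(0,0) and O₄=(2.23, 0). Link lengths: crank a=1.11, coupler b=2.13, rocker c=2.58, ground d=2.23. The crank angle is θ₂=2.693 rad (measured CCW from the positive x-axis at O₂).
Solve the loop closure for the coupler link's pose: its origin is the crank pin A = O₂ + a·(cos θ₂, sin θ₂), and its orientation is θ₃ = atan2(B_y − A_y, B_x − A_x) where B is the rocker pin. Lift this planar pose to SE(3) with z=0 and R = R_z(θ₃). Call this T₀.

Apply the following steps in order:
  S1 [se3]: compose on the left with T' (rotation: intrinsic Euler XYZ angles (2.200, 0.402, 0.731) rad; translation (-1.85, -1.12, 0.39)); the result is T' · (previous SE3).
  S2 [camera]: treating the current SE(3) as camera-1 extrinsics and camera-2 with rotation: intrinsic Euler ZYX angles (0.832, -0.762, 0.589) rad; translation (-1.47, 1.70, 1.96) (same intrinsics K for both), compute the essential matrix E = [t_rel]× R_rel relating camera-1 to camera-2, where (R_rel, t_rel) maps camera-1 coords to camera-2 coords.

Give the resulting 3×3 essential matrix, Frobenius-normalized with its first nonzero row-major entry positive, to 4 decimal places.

source (fourbar_fk): coupler pose = R=[0.7239 -0.6899 0.0000; 0.6899 0.7239 0.0000; 0.0000 0.0000 1.0000], t=(-1.0002, 0.4814, 0.0000)
after S1 (compose_se3): R=[0.0721 -0.9175 0.3913; -0.5619 -0.3615 -0.7440; 0.8241 -0.1662 -0.5416], t=(-2.8310, -1.2752, -0.1055)
after S2 (essential): [0.1213 -0.3549 -0.1764; 0.2834 0.5685 0.0476; -0.5616 0.1036 0.3102]

matrix = [0.1213 -0.3549 -0.1764; 0.2834 0.5685 0.0476; -0.5616 0.1036 0.3102]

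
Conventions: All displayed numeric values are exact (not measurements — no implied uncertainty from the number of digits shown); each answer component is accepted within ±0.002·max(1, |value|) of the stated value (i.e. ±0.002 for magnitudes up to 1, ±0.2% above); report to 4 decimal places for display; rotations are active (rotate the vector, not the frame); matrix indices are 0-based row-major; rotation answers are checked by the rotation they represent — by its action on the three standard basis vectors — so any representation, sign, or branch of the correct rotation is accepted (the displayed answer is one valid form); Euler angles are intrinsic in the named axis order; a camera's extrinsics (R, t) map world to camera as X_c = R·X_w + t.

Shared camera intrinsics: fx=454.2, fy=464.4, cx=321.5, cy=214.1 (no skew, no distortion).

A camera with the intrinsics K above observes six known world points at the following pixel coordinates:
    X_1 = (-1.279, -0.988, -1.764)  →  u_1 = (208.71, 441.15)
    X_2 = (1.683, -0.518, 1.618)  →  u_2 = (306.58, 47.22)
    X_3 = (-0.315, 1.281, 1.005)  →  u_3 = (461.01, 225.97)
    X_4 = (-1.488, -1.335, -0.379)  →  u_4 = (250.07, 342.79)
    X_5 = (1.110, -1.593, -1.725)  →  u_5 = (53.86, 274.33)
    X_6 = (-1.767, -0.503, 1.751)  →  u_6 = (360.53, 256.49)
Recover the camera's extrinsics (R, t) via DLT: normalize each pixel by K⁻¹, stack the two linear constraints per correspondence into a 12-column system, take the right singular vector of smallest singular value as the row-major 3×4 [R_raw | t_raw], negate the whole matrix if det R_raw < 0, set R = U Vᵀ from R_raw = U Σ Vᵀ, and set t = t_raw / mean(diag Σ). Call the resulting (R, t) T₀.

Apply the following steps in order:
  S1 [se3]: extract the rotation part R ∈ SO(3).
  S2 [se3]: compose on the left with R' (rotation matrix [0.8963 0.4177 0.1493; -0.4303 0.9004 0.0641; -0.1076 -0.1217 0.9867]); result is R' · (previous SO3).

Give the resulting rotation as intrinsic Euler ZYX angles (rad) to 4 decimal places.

source (pnp_recover): camera pose = R=[-0.2190 0.8981 0.3813; -0.7823 0.0719 -0.6187; -0.5831 -0.4338 0.6869], t=(0.0400, 0.4200, 5.0299)
after S1 (rot_of_se3): [-0.2190 0.8981 0.3813; -0.7823 0.0719 -0.6187; -0.5831 -0.4338 0.6869]
after S2 (compose_so3): [-0.6101 0.7702 0.1858; -0.6476 -0.3496 -0.6771; -0.4566 -0.5334 0.7120]

rotation (euler_zyx) = (-2.3264, 0.4741, -0.6430)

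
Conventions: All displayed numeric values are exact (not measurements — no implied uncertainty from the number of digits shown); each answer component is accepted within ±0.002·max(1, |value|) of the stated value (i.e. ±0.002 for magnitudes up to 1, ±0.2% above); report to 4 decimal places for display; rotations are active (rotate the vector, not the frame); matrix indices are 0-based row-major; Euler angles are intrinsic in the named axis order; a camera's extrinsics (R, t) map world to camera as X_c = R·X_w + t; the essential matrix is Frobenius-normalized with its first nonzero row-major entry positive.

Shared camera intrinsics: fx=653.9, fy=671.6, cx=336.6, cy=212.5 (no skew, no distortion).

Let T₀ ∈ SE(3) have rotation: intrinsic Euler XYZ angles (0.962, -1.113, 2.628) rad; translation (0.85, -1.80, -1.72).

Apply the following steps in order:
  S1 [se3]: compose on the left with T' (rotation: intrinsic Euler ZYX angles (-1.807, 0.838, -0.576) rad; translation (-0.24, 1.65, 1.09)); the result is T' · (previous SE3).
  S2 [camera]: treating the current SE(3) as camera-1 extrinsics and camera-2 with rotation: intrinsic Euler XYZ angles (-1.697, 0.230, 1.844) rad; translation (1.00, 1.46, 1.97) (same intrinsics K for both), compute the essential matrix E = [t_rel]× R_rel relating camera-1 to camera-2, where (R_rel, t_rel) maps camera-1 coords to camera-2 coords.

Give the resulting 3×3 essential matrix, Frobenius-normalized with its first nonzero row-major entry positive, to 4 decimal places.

matrix = [0.0778 0.0193 0.0035; 0.6682 0.1972 0.0907; -0.1674 0.2821 0.6264]

after S1 (compose_se3): R=[0.8825 -0.4611 -0.0926; 0.4644 0.8233 0.3264; -0.0743 -0.3311 0.9407], t=(-2.6712, 2.0036, 0.1491)
after S2 (essential): [0.0778 0.0193 0.0035; 0.6682 0.1972 0.0907; -0.1674 0.2821 0.6264]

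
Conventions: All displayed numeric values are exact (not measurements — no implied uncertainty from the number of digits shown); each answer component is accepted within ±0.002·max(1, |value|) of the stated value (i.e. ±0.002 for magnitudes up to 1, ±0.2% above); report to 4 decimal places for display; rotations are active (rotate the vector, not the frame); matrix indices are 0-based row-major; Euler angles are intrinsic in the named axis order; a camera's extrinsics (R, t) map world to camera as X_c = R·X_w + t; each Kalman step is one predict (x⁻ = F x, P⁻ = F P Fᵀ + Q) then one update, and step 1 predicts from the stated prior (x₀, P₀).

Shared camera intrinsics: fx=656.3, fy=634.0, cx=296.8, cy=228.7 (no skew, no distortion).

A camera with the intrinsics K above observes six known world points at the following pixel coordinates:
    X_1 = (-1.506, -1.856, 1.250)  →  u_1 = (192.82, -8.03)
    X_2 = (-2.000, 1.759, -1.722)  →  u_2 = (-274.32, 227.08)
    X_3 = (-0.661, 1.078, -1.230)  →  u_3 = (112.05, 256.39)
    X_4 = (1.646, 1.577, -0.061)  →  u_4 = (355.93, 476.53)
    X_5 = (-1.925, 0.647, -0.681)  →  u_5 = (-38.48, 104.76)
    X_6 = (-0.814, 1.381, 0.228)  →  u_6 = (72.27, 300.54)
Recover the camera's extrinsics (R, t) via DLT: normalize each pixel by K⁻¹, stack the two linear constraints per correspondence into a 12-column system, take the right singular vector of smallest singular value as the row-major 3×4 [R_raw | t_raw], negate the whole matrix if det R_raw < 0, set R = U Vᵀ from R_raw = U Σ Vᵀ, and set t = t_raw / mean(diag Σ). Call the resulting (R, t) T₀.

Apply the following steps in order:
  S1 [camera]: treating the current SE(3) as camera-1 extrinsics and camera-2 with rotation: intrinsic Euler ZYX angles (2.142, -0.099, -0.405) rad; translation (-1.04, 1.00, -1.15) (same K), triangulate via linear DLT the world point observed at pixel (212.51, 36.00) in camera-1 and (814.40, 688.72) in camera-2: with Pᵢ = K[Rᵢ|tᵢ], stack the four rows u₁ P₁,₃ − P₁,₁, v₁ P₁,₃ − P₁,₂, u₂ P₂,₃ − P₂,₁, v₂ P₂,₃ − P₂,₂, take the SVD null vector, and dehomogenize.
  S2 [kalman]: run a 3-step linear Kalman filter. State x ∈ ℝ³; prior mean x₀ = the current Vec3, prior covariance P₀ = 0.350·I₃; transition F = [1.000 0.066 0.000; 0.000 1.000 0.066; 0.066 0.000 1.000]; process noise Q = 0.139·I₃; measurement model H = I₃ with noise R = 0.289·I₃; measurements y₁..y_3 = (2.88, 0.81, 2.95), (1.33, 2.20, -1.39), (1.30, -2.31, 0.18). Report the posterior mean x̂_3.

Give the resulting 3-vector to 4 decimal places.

result = (1.3152, -0.5564, 0.3245)

source (pnp_recover): camera pose = R=[0.8504 -0.4550 -0.2644; 0.5011 0.8536 0.1428; 0.1607 -0.2539 0.9538], t=(-0.2599, -0.2600, 5.0592)
after S1 (triangulate): (-1.1215, -1.5890, 1.3236)
after S2 (kf_track): (1.3152, -0.5564, 0.3245)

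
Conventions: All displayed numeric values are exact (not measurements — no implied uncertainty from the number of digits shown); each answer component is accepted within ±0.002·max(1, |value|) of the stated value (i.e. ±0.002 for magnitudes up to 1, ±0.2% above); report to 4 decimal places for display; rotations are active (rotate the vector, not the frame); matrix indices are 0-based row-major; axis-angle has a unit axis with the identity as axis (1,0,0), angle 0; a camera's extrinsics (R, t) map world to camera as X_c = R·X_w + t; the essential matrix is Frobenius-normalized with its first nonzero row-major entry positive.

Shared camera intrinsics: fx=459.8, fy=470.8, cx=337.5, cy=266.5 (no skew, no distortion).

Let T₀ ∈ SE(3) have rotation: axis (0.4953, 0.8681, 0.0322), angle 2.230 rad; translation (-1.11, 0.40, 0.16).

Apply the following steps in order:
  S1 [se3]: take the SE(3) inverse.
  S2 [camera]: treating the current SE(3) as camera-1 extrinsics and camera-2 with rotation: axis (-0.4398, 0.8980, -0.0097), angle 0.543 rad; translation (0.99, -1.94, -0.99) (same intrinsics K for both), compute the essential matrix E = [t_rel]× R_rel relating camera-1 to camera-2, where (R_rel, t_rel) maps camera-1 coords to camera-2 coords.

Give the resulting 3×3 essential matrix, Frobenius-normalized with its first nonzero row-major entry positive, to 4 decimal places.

matrix = [0.5395 0.1792 0.4195; 0.1263 -0.1513 -0.0506; -0.3464 0.5349 0.2310]

after S1 (invert_se3): R=[-0.2169 0.7188 -0.6605; 0.6679 0.6027 0.4366; 0.7120 -0.3465 -0.6108], t=(-0.4225, 0.4304, 1.0266)
after S2 (essential): [0.5395 0.1792 0.4195; 0.1263 -0.1513 -0.0506; -0.3464 0.5349 0.2310]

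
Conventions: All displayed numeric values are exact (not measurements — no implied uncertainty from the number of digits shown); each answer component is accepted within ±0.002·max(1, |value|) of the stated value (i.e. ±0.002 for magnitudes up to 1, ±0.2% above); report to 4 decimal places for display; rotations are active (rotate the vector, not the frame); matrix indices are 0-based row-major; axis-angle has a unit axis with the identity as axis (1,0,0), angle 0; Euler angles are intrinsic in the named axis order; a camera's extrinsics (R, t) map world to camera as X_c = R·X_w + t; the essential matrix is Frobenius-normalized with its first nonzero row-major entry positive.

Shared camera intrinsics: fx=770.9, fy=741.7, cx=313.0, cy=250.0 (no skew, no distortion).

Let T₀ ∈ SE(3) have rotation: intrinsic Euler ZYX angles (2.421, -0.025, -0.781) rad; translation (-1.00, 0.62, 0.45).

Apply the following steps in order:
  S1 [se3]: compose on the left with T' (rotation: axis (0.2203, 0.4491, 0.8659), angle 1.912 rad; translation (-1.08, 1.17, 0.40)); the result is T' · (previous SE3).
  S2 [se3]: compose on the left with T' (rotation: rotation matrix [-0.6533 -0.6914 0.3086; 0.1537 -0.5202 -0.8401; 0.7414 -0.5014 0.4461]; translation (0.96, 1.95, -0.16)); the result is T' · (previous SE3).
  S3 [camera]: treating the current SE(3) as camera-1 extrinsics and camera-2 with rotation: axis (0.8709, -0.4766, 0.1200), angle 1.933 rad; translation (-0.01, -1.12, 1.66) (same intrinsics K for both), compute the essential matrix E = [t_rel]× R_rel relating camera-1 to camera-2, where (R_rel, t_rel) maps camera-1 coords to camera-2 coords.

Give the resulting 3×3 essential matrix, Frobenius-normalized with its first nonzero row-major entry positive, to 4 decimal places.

matrix = [0.5348 0.3899 0.0202; -0.1811 -0.1729 0.0073; -0.3822 0.5178 -0.2910]

after S1 (compose_se3): R=[-0.2315 0.0101 0.9728; -0.7475 -0.6418 -0.1712; 0.6226 -0.7668 0.1561], t=(-0.9292, 0.3215, 1.3188)
after S2 (compose_se3): R=[0.8602 0.2005 -0.4689; -0.1698 0.9796 0.1075; 0.4809 -0.0128 0.8767], t=(1.7517, 0.5320, -0.4217)
after S3 (essential): [0.5348 0.3899 0.0202; -0.1811 -0.1729 0.0073; -0.3822 0.5178 -0.2910]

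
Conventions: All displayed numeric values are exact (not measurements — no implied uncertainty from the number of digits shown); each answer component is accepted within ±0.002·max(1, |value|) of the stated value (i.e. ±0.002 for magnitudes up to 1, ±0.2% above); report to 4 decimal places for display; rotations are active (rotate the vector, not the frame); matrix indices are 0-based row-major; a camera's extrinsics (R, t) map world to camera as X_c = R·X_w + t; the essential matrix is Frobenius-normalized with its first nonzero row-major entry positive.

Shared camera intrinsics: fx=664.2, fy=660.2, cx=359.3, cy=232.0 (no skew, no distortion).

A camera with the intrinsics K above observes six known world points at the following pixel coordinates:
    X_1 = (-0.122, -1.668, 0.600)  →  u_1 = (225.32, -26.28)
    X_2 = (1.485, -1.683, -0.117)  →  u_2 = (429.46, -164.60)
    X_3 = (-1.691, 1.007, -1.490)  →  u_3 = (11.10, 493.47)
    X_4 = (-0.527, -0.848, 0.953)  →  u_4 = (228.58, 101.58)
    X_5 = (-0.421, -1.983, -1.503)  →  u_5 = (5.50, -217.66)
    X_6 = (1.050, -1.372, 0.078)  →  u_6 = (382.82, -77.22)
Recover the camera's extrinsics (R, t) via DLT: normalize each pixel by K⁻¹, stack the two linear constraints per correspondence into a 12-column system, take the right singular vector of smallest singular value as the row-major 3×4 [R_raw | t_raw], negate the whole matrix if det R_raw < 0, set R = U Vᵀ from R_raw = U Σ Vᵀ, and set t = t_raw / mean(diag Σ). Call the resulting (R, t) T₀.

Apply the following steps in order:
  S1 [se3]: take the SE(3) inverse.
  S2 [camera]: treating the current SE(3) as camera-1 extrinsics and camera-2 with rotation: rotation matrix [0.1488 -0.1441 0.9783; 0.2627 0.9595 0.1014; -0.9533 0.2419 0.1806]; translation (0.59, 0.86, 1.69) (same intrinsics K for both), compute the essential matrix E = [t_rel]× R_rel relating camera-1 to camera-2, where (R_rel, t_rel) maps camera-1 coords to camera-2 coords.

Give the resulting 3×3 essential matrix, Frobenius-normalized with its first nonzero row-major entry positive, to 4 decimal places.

matrix = [0.0696 0.3461 0.0062; -0.6392 -0.0523 -0.2787; 0.0726 -0.6127 0.0756]

source (pnp_recover): camera pose = R=[0.9315 0.3564 0.0722; -0.3512 0.9332 -0.0758; -0.0944 0.0453 0.9945], t=(-0.3400, -0.3898, 4.4496)
after S1 (invert_se3): R=[0.9315 -0.3512 -0.0944; 0.3564 0.9332 0.0453; 0.0722 -0.0758 0.9945], t=(0.6000, 0.2836, -4.4301)
after S2 (essential): [0.0696 0.3461 0.0062; -0.6392 -0.0523 -0.2787; 0.0726 -0.6127 0.0756]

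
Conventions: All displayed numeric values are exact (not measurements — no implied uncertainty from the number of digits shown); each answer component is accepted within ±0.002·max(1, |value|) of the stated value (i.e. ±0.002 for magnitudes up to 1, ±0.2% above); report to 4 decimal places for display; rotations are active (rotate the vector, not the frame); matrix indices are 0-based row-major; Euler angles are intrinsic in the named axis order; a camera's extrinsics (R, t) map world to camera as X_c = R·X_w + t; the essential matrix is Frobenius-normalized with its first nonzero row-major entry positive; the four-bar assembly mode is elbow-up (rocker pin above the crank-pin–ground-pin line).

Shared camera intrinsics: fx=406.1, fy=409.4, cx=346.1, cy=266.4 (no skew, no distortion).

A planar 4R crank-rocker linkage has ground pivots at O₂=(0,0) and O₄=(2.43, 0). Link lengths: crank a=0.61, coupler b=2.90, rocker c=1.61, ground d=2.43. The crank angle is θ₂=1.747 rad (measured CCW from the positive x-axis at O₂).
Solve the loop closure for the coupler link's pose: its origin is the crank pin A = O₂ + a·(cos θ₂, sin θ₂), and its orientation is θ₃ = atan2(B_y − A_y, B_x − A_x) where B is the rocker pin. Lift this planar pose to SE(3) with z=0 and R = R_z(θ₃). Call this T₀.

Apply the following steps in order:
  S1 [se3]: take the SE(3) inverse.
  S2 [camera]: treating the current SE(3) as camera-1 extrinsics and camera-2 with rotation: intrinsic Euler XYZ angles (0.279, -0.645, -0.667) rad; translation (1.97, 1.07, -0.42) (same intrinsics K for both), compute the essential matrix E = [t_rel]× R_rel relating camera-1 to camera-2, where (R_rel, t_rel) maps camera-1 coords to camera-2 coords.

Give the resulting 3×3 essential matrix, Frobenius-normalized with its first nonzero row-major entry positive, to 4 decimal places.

source (fourbar_fk): coupler pose = R=[0.9388 -0.3444 0.0000; 0.3444 0.9388 0.0000; 0.0000 0.0000 1.0000], t=(-0.1069, 0.6006, 0.0000)
after S1 (invert_se3): R=[0.9388 0.3444 0.0000; -0.3444 0.9388 0.0000; 0.0000 0.0000 1.0000], t=(-0.1064, -0.6006, 0.0000)
after S2 (essential): [0.1753 0.2027 0.3051; -0.2897 -0.2622 -0.4280; -0.5715 0.3989 0.1162]

matrix = [0.1753 0.2027 0.3051; -0.2897 -0.2622 -0.4280; -0.5715 0.3989 0.1162]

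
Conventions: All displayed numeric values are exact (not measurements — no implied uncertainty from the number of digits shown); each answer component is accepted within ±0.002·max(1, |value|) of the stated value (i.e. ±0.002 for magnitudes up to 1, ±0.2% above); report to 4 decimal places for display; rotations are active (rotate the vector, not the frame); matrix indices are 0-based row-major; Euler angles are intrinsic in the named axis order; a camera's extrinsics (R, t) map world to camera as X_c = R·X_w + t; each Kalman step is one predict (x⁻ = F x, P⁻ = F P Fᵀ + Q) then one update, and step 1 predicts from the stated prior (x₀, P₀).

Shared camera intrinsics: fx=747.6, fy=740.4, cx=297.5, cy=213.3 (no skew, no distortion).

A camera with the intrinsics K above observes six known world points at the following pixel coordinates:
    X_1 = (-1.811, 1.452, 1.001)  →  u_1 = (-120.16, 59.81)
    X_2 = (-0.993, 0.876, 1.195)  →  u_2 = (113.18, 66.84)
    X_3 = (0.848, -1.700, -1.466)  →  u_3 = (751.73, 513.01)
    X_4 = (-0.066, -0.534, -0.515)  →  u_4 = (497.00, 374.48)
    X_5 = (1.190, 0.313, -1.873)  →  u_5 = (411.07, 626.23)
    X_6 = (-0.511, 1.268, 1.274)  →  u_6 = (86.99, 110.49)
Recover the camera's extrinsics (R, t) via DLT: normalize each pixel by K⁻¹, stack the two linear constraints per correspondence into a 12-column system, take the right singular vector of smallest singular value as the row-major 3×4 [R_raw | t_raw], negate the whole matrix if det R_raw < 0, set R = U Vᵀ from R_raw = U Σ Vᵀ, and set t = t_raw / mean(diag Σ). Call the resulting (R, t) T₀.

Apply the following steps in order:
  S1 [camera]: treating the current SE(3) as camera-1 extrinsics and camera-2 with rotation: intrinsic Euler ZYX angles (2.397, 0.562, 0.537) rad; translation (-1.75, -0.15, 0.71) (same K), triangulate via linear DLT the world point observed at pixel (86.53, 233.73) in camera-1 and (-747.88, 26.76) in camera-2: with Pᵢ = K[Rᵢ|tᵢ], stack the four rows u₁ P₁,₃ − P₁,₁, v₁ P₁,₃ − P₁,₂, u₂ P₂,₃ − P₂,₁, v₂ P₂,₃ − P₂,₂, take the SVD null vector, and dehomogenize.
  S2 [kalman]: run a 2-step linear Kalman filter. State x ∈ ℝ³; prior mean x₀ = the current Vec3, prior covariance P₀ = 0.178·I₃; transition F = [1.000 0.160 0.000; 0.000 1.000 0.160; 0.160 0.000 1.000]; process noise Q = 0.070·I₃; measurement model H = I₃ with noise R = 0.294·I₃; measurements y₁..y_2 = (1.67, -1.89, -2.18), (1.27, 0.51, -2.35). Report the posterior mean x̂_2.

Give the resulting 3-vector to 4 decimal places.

source (pnp_recover): camera pose = R=[0.2302 -0.9570 -0.1763; 0.2440 0.2321 -0.9416; 0.9420 0.1737 0.2870], t=(0.4000, 0.4600, 4.0000)
after S1 (triangulate): (-0.2457, 1.4795, 0.6660)
after S2 (kf_track): (0.8336, 0.0849, -1.2875)

result = (0.8336, 0.0849, -1.2875)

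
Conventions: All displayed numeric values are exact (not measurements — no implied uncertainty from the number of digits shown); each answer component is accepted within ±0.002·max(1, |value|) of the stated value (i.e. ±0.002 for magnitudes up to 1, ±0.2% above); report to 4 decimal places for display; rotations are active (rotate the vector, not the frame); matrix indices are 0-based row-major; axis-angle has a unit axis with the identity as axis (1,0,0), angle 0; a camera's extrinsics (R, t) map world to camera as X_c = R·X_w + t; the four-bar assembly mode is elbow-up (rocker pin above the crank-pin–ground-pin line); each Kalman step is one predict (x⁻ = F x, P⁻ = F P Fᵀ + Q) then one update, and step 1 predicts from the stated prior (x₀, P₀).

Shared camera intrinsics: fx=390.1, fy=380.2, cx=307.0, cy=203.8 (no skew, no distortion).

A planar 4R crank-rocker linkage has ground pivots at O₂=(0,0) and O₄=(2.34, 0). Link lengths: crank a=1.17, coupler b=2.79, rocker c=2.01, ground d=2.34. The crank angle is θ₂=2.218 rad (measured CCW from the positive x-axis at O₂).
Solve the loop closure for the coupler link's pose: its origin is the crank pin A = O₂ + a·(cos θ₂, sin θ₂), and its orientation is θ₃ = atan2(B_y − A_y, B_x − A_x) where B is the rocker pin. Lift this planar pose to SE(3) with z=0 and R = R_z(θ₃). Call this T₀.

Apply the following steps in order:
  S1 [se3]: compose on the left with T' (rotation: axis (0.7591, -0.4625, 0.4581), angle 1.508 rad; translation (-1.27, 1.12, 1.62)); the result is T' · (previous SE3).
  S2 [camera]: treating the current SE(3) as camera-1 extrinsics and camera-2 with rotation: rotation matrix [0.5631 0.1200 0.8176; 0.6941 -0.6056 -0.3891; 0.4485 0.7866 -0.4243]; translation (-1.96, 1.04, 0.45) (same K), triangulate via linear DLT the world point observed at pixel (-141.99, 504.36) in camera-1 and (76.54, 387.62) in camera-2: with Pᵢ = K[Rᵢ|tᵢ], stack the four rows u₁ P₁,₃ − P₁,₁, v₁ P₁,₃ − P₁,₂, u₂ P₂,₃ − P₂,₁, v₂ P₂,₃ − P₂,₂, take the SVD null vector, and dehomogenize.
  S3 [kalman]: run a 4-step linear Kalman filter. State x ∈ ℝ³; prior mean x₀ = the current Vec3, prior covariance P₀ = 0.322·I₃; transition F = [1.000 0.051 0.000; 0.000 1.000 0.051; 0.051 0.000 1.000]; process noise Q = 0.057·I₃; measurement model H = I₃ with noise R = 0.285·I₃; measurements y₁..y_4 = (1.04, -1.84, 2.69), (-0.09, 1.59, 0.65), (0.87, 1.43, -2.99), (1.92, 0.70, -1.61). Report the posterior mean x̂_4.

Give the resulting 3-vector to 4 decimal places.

source (fourbar_fk): coupler pose = R=[0.9300 -0.3675 0.0000; 0.3675 0.9300 0.0000; 0.0000 0.0000 1.0000], t=(-0.7055, 0.9334, 0.0000)
after S1 (compose_se3): R=[0.2717 -0.9528 -0.1357; 0.2159 0.1977 -0.9562; 0.9379 0.2305 0.2594], t=(-2.4292, 1.2753, 1.5862)
after S2 (triangulate): (1.3147, 1.5742, -0.5555)
after S3 (kf_track): (1.1645, 0.7768, -0.8671)

result = (1.1645, 0.7768, -0.8671)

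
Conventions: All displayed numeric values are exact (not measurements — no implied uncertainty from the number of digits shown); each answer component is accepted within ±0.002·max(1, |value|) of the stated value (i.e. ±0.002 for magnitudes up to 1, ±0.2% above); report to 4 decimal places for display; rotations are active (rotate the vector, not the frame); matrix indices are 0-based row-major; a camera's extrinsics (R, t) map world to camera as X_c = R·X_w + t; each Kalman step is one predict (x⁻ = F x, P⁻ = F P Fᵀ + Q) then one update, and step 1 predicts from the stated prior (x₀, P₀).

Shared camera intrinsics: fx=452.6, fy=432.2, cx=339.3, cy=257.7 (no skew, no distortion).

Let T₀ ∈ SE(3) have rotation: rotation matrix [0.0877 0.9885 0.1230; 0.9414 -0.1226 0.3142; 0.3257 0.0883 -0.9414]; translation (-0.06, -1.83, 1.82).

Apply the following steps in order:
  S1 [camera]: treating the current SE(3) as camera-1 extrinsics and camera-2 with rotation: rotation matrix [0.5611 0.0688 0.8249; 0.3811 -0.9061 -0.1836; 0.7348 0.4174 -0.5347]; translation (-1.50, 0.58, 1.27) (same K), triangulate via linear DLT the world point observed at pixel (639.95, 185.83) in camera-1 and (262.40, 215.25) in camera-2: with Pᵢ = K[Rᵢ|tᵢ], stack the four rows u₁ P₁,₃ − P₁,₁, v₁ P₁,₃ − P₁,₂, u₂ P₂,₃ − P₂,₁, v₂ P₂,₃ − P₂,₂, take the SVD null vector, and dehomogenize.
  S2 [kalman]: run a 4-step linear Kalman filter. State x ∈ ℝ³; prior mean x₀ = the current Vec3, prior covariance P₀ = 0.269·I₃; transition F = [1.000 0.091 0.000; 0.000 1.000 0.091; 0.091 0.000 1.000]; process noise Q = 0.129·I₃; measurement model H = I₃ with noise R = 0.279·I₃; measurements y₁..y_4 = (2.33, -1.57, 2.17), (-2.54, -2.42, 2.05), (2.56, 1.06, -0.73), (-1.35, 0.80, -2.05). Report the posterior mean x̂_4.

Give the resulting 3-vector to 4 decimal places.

result = (-0.1537, 0.3055, -0.7116)

after S1 (triangulate): (1.7698, 1.8098, -0.2489)
after S2 (kf_track): (-0.1537, 0.3055, -0.7116)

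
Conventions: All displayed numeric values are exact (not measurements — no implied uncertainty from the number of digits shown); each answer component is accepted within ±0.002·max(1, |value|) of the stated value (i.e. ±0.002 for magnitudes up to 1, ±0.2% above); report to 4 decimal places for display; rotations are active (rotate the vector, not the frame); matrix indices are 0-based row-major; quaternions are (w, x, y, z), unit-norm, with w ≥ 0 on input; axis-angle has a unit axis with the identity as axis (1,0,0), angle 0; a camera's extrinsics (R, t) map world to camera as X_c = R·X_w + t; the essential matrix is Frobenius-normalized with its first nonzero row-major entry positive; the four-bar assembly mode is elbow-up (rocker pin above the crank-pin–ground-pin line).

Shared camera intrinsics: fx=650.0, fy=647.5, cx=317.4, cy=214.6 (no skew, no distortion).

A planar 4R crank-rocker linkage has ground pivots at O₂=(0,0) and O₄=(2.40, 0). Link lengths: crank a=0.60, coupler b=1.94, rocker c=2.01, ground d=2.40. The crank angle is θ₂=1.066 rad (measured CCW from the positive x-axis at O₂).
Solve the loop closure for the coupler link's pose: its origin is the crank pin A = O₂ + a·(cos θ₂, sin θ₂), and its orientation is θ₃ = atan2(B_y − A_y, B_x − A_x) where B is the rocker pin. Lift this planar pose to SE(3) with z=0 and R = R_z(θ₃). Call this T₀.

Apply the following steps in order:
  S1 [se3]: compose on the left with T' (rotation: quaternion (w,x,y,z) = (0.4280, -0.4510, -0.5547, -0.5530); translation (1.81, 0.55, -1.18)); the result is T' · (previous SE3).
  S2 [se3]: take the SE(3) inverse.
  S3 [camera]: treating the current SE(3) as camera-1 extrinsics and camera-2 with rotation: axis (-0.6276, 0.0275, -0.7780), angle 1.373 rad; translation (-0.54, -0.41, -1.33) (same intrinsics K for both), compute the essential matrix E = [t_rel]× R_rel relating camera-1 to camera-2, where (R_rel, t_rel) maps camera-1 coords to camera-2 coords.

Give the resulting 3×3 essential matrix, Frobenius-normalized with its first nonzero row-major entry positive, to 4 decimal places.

matrix = [0.4258 0.3127 -0.4391; 0.3370 0.0628 0.1416; -0.3975 0.0442 -0.4802]

source (fourbar_fk): coupler pose = R=[0.7172 -0.6969 0.0000; 0.6969 0.7172 0.0000; 0.0000 0.0000 1.0000], t=(0.2902, 0.5252, 0.0000)
after S1 (compose_se3): R=[0.5158 0.8564 0.0240; 0.0066 -0.0319 0.9995; 0.8567 -0.5154 -0.0221], t=(2.2555, 0.5482, -0.7781)
after S2 (invert_se3): R=[0.5158 0.0066 0.8567; 0.8564 -0.0319 -0.5154; 0.0240 0.9995 -0.0221], t=(-0.5004, -2.3150, -0.6192)
after S3 (essential): [0.4258 0.3127 -0.4391; 0.3370 0.0628 0.1416; -0.3975 0.0442 -0.4802]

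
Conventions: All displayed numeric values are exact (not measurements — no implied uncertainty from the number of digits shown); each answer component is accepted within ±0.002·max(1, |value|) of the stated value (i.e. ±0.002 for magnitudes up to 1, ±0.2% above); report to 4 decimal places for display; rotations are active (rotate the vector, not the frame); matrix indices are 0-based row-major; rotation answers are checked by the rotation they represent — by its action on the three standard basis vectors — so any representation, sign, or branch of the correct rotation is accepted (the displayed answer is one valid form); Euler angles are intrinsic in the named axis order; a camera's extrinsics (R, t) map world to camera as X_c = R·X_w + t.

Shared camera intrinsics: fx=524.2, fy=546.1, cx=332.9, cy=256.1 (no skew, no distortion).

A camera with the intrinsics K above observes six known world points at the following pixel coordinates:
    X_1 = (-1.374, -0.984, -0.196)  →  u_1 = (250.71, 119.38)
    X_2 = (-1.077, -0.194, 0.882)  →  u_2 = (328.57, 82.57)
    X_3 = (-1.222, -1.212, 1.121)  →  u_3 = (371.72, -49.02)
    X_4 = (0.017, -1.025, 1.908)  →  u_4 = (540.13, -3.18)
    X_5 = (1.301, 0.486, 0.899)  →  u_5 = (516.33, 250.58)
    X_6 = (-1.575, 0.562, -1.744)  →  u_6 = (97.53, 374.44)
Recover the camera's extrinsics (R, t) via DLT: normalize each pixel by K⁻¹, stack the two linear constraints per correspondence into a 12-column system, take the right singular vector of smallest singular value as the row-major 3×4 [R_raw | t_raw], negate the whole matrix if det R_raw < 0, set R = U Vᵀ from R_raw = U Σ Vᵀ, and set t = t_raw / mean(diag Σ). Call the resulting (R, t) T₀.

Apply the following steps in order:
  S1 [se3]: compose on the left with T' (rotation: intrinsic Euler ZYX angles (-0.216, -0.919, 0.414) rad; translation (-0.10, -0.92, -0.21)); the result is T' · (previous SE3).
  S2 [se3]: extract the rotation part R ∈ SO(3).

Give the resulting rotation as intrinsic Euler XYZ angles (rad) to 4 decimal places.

source (pnp_recover): camera pose = R=[0.8660 -0.3065 0.3951; 0.4735 0.2486 -0.8450; 0.1608 0.9188 0.3604], t=(0.4900, -0.0300, 4.2305)
after S1 (compose_se3): R=[0.3300 -0.9429 0.0450; 0.3052 0.0615 -0.9503; 0.8933 0.3273 0.3081], t=(-3.1784, -2.0149, 2.5217)
after S2 (rot_of_se3): [0.3300 -0.9429 0.0450; 0.3052 0.0615 -0.9503; 0.8933 0.3273 0.3081]

rotation (euler_xyz) = (1.2573, 0.0450, 1.2342)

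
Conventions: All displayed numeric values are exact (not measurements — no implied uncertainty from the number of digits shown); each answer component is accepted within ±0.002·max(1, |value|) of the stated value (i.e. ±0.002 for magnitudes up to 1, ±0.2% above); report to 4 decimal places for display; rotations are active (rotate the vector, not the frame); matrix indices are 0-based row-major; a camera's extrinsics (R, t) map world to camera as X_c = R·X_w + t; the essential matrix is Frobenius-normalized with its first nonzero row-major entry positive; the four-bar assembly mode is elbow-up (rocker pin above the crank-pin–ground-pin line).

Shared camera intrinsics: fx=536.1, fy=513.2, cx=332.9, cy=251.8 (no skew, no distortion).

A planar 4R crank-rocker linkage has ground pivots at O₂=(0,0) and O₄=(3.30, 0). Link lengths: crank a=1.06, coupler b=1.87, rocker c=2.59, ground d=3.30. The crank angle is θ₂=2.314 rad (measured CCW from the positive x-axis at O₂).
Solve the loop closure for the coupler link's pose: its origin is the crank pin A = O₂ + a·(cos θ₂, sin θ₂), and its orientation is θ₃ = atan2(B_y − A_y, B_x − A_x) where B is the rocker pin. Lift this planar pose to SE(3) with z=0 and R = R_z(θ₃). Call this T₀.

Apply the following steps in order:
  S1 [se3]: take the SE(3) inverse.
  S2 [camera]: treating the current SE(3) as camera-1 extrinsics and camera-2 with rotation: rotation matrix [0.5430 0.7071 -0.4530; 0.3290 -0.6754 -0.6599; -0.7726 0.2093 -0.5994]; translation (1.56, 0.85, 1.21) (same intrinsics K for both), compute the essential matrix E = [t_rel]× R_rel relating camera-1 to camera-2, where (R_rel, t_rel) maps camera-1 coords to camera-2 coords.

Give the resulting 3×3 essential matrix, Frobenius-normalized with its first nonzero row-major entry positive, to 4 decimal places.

matrix = [0.0790 -0.4010 -0.3335; -0.7015 -0.0742 -0.0435; -0.0390 0.3616 0.3000]

source (fourbar_fk): coupler pose = R=[0.9572 -0.2895 0.0000; 0.2895 0.9572 0.0000; 0.0000 0.0000 1.0000], t=(-0.7172, 0.7805, 0.0000)
after S1 (invert_se3): R=[0.9572 0.2895 0.0000; -0.2895 0.9572 0.0000; 0.0000 0.0000 1.0000], t=(0.4606, -0.9547, 0.0000)
after S2 (essential): [0.0790 -0.4010 -0.3335; -0.7015 -0.0742 -0.0435; -0.0390 0.3616 0.3000]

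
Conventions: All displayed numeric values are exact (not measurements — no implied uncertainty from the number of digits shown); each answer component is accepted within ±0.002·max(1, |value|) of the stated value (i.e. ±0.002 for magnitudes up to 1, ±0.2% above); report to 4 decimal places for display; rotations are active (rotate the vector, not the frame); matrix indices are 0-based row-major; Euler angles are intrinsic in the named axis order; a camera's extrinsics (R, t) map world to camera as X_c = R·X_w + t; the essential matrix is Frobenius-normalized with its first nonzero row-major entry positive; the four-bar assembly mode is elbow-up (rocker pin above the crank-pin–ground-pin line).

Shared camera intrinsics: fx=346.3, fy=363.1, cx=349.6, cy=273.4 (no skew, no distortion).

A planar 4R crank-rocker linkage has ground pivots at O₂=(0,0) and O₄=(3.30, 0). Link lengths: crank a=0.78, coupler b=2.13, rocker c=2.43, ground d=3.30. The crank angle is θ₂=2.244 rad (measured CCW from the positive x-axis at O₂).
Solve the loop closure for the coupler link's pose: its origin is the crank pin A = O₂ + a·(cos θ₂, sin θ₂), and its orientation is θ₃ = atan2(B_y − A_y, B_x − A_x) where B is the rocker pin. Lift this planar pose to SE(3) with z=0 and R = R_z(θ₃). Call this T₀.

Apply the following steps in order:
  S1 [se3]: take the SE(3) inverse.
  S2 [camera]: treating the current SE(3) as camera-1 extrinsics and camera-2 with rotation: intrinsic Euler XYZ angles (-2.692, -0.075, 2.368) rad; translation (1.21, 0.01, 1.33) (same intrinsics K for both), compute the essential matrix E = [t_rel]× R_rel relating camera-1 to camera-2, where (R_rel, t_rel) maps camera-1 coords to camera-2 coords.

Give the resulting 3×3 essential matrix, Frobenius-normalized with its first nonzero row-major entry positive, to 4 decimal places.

matrix = [0.1559 -0.3660 -0.4492; -0.4968 -0.3346 0.2946; 0.1043 0.3890 0.1796]

source (fourbar_fk): coupler pose = R=[0.8979 -0.4401 0.0000; 0.4401 0.8979 0.0000; 0.0000 0.0000 1.0000], t=(-0.4863, 0.6098, 0.0000)
after S1 (invert_se3): R=[0.8979 0.4401 0.0000; -0.4401 0.8979 0.0000; 0.0000 0.0000 1.0000], t=(0.1683, -0.7616, 0.0000)
after S2 (essential): [0.1559 -0.3660 -0.4492; -0.4968 -0.3346 0.2946; 0.1043 0.3890 0.1796]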